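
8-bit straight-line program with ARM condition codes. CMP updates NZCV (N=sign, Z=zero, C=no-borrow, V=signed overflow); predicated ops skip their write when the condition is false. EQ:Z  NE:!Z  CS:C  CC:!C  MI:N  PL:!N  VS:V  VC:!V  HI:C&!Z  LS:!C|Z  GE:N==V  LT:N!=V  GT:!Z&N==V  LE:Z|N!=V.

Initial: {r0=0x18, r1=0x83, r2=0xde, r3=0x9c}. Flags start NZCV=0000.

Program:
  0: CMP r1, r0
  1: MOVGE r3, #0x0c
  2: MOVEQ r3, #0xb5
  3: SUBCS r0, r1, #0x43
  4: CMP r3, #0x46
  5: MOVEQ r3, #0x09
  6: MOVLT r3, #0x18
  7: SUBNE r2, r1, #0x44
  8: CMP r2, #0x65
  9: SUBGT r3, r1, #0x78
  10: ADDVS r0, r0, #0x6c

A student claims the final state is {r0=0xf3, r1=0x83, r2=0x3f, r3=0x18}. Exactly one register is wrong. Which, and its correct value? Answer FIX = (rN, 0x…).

FIX = (r0, 0x40)

0: ✓ CMP  NZCV=0011
1: · MOVGE
2: · MOVEQ
3: ✓ SUBCS  r0←0x40
4: ✓ CMP  NZCV=0011
5: · MOVEQ
6: ✓ MOVLT  r3←0x18
7: ✓ SUBNE  r2←0x3f
8: ✓ CMP  NZCV=1000
9: · SUBGT
10: · ADDVS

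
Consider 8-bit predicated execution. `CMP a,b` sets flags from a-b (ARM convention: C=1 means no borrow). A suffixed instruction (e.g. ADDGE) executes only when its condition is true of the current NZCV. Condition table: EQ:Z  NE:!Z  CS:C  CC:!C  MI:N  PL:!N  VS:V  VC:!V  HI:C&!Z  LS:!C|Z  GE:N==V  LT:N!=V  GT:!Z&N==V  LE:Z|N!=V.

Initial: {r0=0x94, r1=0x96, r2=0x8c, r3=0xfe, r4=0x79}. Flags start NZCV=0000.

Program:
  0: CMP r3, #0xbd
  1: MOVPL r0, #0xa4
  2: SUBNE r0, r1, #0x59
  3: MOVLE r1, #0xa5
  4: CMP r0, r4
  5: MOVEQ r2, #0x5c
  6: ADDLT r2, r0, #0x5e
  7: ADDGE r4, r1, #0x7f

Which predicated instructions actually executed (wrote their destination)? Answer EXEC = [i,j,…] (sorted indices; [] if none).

0: ✓ CMP  NZCV=0010
1: ✓ MOVPL  r0←0xa4
2: ✓ SUBNE  r0←0x3d
3: · MOVLE
4: ✓ CMP  NZCV=1000
5: · MOVEQ
6: ✓ ADDLT  r2←0x9b
7: · ADDGE

EXEC = [1,2,6]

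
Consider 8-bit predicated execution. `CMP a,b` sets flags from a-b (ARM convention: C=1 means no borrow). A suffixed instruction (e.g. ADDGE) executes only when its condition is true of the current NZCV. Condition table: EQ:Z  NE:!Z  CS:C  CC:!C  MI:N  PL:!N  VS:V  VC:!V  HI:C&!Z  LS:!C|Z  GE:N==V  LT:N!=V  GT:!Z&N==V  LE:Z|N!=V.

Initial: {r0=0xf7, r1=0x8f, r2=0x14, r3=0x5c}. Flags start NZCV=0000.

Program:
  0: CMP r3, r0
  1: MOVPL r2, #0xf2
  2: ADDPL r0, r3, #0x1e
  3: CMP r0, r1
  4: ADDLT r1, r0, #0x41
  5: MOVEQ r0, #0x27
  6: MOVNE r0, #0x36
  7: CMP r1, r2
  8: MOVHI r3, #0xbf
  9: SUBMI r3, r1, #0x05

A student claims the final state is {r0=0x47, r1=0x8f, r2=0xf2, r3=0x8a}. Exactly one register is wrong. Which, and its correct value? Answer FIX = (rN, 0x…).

FIX = (r0, 0x36)

0: ✓ CMP  NZCV=0000
1: ✓ MOVPL  r2←0xf2
2: ✓ ADDPL  r0←0x7a
3: ✓ CMP  NZCV=1001
4: · ADDLT
5: · MOVEQ
6: ✓ MOVNE  r0←0x36
7: ✓ CMP  NZCV=1000
8: · MOVHI
9: ✓ SUBMI  r3←0x8a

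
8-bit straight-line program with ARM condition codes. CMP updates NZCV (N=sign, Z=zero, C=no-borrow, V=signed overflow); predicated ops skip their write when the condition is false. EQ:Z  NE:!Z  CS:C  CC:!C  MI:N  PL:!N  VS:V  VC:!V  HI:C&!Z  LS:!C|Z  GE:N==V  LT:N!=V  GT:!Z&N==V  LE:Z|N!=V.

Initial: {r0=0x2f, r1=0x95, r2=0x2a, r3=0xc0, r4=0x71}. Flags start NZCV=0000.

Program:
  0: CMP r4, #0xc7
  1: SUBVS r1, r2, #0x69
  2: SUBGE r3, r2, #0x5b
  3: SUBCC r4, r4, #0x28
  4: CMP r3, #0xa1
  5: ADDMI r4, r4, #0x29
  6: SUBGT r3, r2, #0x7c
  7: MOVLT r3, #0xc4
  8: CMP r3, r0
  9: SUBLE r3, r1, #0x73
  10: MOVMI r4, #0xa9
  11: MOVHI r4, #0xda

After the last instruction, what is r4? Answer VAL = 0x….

[0] flags=1001 → (cmp)
[1] flags=1001 VS?T → r1=0xc1
[2] flags=1001 GE?T → r3=0xcf
[3] flags=1001 CC?T → r4=0x49
[4] flags=0010 → (cmp)
[5] flags=0010 MI?F → skip
[6] flags=0010 GT?T → r3=0xae
[7] flags=0010 LT?F → skip
[8] flags=0011 → (cmp)
[9] flags=0011 LE?T → r3=0x4e
[10] flags=0011 MI?F → skip
[11] flags=0011 HI?T → r4=0xda

VAL = 0xda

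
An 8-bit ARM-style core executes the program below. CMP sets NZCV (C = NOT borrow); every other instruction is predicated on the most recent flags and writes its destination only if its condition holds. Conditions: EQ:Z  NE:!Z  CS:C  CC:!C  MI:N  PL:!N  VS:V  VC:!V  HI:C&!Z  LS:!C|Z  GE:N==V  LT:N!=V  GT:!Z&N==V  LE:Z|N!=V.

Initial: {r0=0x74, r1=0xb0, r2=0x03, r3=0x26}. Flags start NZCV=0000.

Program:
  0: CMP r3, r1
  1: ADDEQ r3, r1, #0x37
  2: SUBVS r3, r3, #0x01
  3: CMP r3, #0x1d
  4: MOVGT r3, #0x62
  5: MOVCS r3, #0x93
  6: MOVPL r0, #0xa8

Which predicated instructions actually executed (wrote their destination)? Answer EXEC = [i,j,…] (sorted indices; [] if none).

0: ✓ CMP  NZCV=0000
1: · ADDEQ
2: · SUBVS
3: ✓ CMP  NZCV=0010
4: ✓ MOVGT  r3←0x62
5: ✓ MOVCS  r3←0x93
6: ✓ MOVPL  r0←0xa8

EXEC = [4,5,6]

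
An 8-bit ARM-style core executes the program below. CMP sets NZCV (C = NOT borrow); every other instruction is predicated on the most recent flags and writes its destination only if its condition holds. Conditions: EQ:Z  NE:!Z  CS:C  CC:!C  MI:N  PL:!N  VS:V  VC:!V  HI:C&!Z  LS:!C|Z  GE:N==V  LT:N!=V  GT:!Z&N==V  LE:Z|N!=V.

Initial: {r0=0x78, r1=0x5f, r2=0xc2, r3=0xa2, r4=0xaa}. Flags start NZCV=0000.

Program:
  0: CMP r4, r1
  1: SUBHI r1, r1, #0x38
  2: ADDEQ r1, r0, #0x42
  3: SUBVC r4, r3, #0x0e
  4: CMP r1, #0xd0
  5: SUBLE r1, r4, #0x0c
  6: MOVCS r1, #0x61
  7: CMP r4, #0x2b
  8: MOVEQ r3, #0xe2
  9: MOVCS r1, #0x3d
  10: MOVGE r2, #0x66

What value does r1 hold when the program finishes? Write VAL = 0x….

0: ✓ CMP  NZCV=0011
1: ✓ SUBHI  r1←0x27
2: · ADDEQ
3: · SUBVC
4: ✓ CMP  NZCV=0000
5: · SUBLE
6: · MOVCS
7: ✓ CMP  NZCV=0011
8: · MOVEQ
9: ✓ MOVCS  r1←0x3d
10: · MOVGE

VAL = 0x3d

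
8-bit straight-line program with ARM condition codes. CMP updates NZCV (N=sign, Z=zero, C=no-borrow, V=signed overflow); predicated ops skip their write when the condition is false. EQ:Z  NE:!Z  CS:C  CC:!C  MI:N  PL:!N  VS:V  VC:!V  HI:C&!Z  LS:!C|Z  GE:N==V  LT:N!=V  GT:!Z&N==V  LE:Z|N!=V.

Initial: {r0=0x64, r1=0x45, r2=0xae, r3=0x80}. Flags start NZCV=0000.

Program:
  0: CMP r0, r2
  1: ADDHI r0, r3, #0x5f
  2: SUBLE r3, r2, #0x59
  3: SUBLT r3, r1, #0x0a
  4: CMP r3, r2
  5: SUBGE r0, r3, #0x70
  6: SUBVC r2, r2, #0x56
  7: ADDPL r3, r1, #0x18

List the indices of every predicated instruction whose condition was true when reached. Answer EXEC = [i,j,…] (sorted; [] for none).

EXEC = [6]

[0] flags=1001 → (cmp)
[1] flags=1001 HI?F → skip
[2] flags=1001 LE?F → skip
[3] flags=1001 LT?F → skip
[4] flags=1000 → (cmp)
[5] flags=1000 GE?F → skip
[6] flags=1000 VC?T → r2=0x58
[7] flags=1000 PL?F → skip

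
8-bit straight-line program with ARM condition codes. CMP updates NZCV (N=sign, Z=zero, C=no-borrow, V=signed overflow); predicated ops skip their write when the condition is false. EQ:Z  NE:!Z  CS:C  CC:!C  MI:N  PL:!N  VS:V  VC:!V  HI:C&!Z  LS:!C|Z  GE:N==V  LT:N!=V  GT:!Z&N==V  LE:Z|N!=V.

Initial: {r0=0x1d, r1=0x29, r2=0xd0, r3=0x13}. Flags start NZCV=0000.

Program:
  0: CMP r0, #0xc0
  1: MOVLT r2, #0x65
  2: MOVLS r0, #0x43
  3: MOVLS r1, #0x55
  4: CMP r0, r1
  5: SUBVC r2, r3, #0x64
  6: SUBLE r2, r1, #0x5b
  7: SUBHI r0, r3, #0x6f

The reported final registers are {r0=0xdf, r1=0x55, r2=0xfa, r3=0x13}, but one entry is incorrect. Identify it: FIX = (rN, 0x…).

FIX = (r0, 0x43)

0: ✓ CMP  NZCV=0000
1: · MOVLT
2: ✓ MOVLS  r0←0x43
3: ✓ MOVLS  r1←0x55
4: ✓ CMP  NZCV=1000
5: ✓ SUBVC  r2←0xaf
6: ✓ SUBLE  r2←0xfa
7: · SUBHI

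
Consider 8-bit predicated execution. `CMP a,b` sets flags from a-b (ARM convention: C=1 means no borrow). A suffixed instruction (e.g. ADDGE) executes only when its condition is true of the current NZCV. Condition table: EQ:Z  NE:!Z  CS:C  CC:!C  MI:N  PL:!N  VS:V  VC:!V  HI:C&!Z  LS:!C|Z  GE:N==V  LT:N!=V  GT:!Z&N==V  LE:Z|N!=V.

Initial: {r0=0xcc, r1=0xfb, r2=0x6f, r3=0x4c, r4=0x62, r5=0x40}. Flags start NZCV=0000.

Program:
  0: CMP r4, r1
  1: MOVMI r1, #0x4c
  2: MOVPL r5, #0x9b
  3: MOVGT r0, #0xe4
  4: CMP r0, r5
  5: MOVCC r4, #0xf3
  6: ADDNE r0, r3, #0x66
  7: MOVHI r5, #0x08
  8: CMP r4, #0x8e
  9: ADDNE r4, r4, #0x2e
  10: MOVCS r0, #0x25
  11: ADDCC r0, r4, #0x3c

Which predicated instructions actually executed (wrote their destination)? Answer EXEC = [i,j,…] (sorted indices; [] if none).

[0] flags=0000 → (cmp)
[1] flags=0000 MI?F → skip
[2] flags=0000 PL?T → r5=0x9b
[3] flags=0000 GT?T → r0=0xe4
[4] flags=0010 → (cmp)
[5] flags=0010 CC?F → skip
[6] flags=0010 NE?T → r0=0xb2
[7] flags=0010 HI?T → r5=0x08
[8] flags=1001 → (cmp)
[9] flags=1001 NE?T → r4=0x90
[10] flags=1001 CS?F → skip
[11] flags=1001 CC?T → r0=0xcc

EXEC = [2,3,6,7,9,11]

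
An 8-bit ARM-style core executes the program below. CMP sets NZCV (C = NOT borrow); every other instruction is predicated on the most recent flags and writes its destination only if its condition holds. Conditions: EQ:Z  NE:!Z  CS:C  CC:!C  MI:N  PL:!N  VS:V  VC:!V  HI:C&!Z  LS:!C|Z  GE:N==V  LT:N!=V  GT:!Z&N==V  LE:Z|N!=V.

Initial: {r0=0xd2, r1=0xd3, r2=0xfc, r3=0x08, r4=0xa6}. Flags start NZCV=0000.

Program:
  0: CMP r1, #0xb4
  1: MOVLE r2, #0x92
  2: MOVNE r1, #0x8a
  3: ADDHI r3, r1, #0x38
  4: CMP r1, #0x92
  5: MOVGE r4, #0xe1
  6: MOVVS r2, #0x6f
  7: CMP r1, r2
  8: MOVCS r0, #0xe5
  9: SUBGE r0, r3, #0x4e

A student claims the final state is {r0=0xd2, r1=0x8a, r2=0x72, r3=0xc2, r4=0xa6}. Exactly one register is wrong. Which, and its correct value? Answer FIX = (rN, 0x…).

FIX = (r2, 0xfc)

[0] flags=0010 → (cmp)
[1] flags=0010 LE?F → skip
[2] flags=0010 NE?T → r1=0x8a
[3] flags=0010 HI?T → r3=0xc2
[4] flags=1000 → (cmp)
[5] flags=1000 GE?F → skip
[6] flags=1000 VS?F → skip
[7] flags=1000 → (cmp)
[8] flags=1000 CS?F → skip
[9] flags=1000 GE?F → skip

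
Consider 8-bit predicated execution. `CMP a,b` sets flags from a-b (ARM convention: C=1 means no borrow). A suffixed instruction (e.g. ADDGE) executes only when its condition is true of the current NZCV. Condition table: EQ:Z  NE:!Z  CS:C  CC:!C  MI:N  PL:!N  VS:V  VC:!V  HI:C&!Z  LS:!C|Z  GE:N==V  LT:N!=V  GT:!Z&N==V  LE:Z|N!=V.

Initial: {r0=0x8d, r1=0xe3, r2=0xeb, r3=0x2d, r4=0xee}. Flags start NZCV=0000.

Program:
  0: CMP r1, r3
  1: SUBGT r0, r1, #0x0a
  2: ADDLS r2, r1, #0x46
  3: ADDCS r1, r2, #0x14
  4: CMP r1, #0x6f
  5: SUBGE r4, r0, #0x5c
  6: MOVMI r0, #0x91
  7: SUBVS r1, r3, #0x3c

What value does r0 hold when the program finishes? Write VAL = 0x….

VAL = 0x91

0: ✓ CMP  NZCV=1010
1: · SUBGT
2: · ADDLS
3: ✓ ADDCS  r1←0xff
4: ✓ CMP  NZCV=1010
5: · SUBGE
6: ✓ MOVMI  r0←0x91
7: · SUBVS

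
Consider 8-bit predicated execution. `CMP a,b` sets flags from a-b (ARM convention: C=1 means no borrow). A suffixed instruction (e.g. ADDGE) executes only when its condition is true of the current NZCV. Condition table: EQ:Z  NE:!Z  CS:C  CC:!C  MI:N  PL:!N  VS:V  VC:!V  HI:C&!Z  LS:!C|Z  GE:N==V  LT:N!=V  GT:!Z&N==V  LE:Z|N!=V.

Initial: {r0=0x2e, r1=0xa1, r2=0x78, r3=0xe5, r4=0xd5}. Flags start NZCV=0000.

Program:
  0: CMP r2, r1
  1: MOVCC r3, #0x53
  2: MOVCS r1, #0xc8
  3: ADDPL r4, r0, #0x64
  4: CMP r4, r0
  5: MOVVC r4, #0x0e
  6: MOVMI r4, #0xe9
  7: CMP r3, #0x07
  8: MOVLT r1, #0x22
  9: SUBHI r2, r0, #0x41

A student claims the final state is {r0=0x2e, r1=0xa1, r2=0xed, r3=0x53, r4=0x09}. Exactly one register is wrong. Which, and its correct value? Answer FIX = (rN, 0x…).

[0] flags=1001 → (cmp)
[1] flags=1001 CC?T → r3=0x53
[2] flags=1001 CS?F → skip
[3] flags=1001 PL?F → skip
[4] flags=1010 → (cmp)
[5] flags=1010 VC?T → r4=0x0e
[6] flags=1010 MI?T → r4=0xe9
[7] flags=0010 → (cmp)
[8] flags=0010 LT?F → skip
[9] flags=0010 HI?T → r2=0xed

FIX = (r4, 0xe9)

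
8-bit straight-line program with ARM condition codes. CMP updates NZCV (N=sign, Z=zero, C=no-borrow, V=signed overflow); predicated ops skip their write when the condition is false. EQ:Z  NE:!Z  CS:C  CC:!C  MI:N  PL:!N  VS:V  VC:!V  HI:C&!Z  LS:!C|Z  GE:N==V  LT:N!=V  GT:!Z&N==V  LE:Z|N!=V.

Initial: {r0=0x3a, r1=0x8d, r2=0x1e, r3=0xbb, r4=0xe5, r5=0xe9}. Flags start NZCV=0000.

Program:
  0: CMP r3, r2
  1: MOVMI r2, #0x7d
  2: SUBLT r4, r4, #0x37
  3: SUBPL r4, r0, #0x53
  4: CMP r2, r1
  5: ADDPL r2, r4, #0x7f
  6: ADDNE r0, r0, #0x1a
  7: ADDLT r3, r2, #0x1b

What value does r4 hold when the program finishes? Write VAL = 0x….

VAL = 0xae

[0] flags=1010 → (cmp)
[1] flags=1010 MI?T → r2=0x7d
[2] flags=1010 LT?T → r4=0xae
[3] flags=1010 PL?F → skip
[4] flags=1001 → (cmp)
[5] flags=1001 PL?F → skip
[6] flags=1001 NE?T → r0=0x54
[7] flags=1001 LT?F → skip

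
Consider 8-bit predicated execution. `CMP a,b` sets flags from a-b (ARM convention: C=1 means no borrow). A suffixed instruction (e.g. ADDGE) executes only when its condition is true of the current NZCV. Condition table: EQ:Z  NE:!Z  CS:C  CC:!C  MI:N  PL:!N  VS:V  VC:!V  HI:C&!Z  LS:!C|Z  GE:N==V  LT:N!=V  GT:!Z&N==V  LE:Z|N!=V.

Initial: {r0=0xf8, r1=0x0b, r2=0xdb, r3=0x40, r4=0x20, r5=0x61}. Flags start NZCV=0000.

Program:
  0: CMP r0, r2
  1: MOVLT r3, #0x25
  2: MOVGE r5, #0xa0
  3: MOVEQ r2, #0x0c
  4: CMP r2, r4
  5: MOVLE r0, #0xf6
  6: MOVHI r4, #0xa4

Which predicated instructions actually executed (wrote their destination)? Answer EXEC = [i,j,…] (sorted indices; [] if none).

EXEC = [2,5,6]

[0] flags=0010 → (cmp)
[1] flags=0010 LT?F → skip
[2] flags=0010 GE?T → r5=0xa0
[3] flags=0010 EQ?F → skip
[4] flags=1010 → (cmp)
[5] flags=1010 LE?T → r0=0xf6
[6] flags=1010 HI?T → r4=0xa4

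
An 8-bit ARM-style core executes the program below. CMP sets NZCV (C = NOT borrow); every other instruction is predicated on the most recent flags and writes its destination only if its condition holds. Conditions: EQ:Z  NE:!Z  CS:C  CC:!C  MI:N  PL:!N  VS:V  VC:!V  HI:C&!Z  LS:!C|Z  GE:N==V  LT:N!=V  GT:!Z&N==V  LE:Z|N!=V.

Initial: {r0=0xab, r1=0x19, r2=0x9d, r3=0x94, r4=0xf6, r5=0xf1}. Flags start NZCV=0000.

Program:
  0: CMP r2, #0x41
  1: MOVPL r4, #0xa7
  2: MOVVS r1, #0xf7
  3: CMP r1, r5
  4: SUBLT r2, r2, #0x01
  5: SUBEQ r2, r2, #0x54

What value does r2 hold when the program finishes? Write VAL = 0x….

VAL = 0x9d

[0] flags=0011 → (cmp)
[1] flags=0011 PL?T → r4=0xa7
[2] flags=0011 VS?T → r1=0xf7
[3] flags=0010 → (cmp)
[4] flags=0010 LT?F → skip
[5] flags=0010 EQ?F → skip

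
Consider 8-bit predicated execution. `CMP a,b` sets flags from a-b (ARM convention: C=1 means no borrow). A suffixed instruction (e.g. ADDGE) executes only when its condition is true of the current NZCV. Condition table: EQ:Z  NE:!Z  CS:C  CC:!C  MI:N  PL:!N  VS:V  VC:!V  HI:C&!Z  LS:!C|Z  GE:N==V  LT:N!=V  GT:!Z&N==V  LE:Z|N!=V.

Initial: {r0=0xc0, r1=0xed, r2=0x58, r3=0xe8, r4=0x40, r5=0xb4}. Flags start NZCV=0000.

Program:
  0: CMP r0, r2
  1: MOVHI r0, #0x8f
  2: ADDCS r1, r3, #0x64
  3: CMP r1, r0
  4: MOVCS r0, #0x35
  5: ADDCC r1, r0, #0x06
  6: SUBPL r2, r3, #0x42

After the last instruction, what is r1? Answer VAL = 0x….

0: ✓ CMP  NZCV=0011
1: ✓ MOVHI  r0←0x8f
2: ✓ ADDCS  r1←0x4c
3: ✓ CMP  NZCV=1001
4: · MOVCS
5: ✓ ADDCC  r1←0x95
6: · SUBPL

VAL = 0x95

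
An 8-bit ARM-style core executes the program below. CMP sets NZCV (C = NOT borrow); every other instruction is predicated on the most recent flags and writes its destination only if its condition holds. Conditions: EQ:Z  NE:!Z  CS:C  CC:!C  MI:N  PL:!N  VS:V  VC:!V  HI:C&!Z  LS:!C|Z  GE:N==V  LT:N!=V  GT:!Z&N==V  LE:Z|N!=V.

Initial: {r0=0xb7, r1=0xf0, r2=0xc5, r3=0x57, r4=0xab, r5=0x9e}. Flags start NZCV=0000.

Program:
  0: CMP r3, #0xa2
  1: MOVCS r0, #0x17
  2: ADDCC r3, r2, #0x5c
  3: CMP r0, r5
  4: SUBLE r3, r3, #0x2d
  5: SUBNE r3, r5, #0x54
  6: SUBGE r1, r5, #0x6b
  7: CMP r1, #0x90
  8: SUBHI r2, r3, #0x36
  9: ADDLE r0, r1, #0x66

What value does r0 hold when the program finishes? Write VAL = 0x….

VAL = 0xb7

0: ✓ CMP  NZCV=1001
1: · MOVCS
2: ✓ ADDCC  r3←0x21
3: ✓ CMP  NZCV=0010
4: · SUBLE
5: ✓ SUBNE  r3←0x4a
6: ✓ SUBGE  r1←0x33
7: ✓ CMP  NZCV=1001
8: · SUBHI
9: · ADDLE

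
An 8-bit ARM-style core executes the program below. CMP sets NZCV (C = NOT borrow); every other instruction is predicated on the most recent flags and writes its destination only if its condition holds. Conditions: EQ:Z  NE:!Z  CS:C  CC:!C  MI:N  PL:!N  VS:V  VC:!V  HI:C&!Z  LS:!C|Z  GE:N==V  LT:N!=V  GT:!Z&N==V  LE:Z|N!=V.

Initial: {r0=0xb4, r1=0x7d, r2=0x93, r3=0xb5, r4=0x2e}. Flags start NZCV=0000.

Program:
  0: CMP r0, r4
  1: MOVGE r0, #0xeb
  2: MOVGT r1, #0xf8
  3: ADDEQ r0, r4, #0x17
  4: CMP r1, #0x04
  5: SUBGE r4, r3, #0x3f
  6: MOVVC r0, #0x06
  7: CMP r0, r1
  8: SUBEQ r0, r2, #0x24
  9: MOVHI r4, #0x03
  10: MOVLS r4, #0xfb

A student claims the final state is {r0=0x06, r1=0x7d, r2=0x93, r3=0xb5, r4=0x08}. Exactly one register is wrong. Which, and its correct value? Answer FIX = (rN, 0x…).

FIX = (r4, 0xfb)

0: ✓ CMP  NZCV=1010
1: · MOVGE
2: · MOVGT
3: · ADDEQ
4: ✓ CMP  NZCV=0010
5: ✓ SUBGE  r4←0x76
6: ✓ MOVVC  r0←0x06
7: ✓ CMP  NZCV=1000
8: · SUBEQ
9: · MOVHI
10: ✓ MOVLS  r4←0xfb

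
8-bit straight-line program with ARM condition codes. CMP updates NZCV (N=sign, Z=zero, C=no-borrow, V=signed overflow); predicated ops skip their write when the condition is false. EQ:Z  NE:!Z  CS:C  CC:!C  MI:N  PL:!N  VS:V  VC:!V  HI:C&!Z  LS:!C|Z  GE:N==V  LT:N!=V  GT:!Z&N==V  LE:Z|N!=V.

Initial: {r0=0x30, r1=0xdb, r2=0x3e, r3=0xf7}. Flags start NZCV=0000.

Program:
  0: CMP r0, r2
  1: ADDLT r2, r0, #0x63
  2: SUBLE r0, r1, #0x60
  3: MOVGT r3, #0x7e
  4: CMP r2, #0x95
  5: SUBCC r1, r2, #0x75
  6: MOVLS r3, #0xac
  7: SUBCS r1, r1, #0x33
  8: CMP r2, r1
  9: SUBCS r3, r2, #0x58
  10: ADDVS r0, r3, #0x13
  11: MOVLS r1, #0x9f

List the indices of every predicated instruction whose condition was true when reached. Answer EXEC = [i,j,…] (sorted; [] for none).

EXEC = [1,2,5,6,9,10]

[0] flags=1000 → (cmp)
[1] flags=1000 LT?T → r2=0x93
[2] flags=1000 LE?T → r0=0x7b
[3] flags=1000 GT?F → skip
[4] flags=1000 → (cmp)
[5] flags=1000 CC?T → r1=0x1e
[6] flags=1000 LS?T → r3=0xac
[7] flags=1000 CS?F → skip
[8] flags=0011 → (cmp)
[9] flags=0011 CS?T → r3=0x3b
[10] flags=0011 VS?T → r0=0x4e
[11] flags=0011 LS?F → skip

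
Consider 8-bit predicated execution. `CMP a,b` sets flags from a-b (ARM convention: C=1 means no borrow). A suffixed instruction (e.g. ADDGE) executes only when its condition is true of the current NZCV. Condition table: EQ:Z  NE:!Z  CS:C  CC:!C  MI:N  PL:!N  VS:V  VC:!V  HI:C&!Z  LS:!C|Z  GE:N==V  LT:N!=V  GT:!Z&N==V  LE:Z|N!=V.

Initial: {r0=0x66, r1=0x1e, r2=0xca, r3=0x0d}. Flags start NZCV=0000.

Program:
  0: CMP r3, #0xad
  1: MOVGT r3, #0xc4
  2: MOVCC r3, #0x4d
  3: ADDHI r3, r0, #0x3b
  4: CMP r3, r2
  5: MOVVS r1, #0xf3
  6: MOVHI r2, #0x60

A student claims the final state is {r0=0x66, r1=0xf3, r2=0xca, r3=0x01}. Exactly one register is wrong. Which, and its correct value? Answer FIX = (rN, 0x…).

[0] flags=0000 → (cmp)
[1] flags=0000 GT?T → r3=0xc4
[2] flags=0000 CC?T → r3=0x4d
[3] flags=0000 HI?F → skip
[4] flags=1001 → (cmp)
[5] flags=1001 VS?T → r1=0xf3
[6] flags=1001 HI?F → skip

FIX = (r3, 0x4d)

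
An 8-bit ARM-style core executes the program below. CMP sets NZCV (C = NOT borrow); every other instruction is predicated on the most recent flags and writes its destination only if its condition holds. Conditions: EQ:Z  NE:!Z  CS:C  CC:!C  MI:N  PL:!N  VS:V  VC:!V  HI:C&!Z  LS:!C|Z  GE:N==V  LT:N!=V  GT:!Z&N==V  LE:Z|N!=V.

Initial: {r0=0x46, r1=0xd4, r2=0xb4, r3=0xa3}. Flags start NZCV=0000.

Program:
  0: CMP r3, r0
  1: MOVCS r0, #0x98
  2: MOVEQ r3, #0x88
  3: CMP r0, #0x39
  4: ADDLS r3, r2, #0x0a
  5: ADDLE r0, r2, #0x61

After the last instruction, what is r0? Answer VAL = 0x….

[0] flags=0011 → (cmp)
[1] flags=0011 CS?T → r0=0x98
[2] flags=0011 EQ?F → skip
[3] flags=0011 → (cmp)
[4] flags=0011 LS?F → skip
[5] flags=0011 LE?T → r0=0x15

VAL = 0x15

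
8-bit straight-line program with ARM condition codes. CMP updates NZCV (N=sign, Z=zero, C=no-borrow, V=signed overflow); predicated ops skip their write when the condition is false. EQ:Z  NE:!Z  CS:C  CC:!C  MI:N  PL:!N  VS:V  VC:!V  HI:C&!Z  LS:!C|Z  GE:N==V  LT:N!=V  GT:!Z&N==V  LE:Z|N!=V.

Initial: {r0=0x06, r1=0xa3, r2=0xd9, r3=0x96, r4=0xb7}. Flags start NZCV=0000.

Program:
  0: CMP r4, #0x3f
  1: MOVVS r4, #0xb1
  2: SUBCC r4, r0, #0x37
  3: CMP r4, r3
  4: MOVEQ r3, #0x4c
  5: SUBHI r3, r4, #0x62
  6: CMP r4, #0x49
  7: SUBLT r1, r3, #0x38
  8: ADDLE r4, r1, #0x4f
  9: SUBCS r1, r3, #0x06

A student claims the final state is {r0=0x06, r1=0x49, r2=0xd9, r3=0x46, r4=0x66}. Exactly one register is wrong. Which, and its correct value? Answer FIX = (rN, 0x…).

FIX = (r3, 0x4f)

[0] flags=0011 → (cmp)
[1] flags=0011 VS?T → r4=0xb1
[2] flags=0011 CC?F → skip
[3] flags=0010 → (cmp)
[4] flags=0010 EQ?F → skip
[5] flags=0010 HI?T → r3=0x4f
[6] flags=0011 → (cmp)
[7] flags=0011 LT?T → r1=0x17
[8] flags=0011 LE?T → r4=0x66
[9] flags=0011 CS?T → r1=0x49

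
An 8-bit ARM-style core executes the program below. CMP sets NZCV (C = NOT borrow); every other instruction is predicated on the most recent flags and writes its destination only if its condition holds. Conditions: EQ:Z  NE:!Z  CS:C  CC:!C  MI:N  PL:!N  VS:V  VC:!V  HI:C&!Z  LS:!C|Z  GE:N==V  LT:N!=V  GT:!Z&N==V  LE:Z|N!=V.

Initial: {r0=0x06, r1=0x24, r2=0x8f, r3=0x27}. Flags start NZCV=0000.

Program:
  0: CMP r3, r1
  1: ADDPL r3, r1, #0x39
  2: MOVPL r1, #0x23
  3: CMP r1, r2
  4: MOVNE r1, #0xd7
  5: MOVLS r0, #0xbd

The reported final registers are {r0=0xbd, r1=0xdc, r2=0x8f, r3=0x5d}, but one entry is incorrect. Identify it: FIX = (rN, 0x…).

FIX = (r1, 0xd7)

[0] flags=0010 → (cmp)
[1] flags=0010 PL?T → r3=0x5d
[2] flags=0010 PL?T → r1=0x23
[3] flags=1001 → (cmp)
[4] flags=1001 NE?T → r1=0xd7
[5] flags=1001 LS?T → r0=0xbd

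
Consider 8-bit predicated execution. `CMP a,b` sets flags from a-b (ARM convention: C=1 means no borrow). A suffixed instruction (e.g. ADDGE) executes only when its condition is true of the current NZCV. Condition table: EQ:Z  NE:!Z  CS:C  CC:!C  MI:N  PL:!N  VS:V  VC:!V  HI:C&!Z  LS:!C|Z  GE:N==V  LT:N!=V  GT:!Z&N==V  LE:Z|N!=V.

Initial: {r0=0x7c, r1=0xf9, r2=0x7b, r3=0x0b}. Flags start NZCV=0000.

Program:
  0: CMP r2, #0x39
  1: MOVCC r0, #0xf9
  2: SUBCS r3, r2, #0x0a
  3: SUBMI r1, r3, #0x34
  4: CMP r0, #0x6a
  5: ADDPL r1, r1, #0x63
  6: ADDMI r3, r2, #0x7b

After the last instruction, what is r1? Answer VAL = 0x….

VAL = 0x5c

[0] flags=0010 → (cmp)
[1] flags=0010 CC?F → skip
[2] flags=0010 CS?T → r3=0x71
[3] flags=0010 MI?F → skip
[4] flags=0010 → (cmp)
[5] flags=0010 PL?T → r1=0x5c
[6] flags=0010 MI?F → skip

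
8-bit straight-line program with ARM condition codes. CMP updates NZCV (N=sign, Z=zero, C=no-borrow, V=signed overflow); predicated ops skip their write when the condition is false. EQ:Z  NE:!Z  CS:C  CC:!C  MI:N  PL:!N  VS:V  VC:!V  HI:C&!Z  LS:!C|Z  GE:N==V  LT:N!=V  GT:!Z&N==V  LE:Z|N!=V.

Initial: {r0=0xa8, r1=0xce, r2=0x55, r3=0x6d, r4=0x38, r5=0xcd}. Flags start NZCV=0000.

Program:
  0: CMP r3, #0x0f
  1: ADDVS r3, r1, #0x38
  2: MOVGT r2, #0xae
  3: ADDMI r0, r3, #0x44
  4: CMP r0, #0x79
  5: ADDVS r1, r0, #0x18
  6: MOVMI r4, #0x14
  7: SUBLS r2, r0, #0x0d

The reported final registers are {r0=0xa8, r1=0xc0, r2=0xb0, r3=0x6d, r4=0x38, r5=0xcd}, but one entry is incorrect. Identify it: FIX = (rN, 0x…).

FIX = (r2, 0xae)

[0] flags=0010 → (cmp)
[1] flags=0010 VS?F → skip
[2] flags=0010 GT?T → r2=0xae
[3] flags=0010 MI?F → skip
[4] flags=0011 → (cmp)
[5] flags=0011 VS?T → r1=0xc0
[6] flags=0011 MI?F → skip
[7] flags=0011 LS?F → skip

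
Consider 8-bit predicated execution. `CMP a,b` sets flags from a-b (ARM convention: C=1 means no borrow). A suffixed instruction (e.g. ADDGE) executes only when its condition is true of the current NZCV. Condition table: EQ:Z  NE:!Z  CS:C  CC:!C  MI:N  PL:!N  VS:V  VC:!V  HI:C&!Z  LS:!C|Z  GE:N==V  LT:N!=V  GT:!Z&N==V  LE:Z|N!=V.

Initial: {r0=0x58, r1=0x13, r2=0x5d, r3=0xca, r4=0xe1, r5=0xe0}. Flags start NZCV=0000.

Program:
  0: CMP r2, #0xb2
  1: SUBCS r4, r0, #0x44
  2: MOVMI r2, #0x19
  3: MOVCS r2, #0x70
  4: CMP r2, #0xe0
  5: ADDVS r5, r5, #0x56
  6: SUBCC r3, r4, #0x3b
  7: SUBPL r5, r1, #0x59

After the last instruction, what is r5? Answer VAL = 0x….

VAL = 0xba

0: ✓ CMP  NZCV=1001
1: · SUBCS
2: ✓ MOVMI  r2←0x19
3: · MOVCS
4: ✓ CMP  NZCV=0000
5: · ADDVS
6: ✓ SUBCC  r3←0xa6
7: ✓ SUBPL  r5←0xba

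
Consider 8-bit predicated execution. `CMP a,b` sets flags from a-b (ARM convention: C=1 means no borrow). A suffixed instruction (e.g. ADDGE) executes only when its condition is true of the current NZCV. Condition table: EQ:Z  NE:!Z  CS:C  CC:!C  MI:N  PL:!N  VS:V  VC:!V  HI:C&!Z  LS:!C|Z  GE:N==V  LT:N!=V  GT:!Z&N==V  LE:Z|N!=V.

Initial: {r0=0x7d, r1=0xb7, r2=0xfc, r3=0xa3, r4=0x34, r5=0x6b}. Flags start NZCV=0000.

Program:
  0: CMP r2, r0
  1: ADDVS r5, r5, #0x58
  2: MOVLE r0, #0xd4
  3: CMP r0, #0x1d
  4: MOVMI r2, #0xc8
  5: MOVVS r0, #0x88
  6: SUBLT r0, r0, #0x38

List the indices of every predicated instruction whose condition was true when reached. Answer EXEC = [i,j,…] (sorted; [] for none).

[0] flags=0011 → (cmp)
[1] flags=0011 VS?T → r5=0xc3
[2] flags=0011 LE?T → r0=0xd4
[3] flags=1010 → (cmp)
[4] flags=1010 MI?T → r2=0xc8
[5] flags=1010 VS?F → skip
[6] flags=1010 LT?T → r0=0x9c

EXEC = [1,2,4,6]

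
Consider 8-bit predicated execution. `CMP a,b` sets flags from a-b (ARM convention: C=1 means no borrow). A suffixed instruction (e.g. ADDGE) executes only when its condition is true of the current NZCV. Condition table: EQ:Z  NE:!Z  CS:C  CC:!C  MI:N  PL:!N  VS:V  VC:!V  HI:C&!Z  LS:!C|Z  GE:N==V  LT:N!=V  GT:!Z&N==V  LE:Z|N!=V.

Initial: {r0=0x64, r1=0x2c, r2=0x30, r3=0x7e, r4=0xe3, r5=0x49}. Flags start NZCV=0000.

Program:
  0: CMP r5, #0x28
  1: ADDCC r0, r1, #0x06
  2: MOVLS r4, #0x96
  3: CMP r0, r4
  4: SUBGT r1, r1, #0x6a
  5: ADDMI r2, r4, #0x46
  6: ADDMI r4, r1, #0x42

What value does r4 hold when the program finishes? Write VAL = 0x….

VAL = 0x04

0: ✓ CMP  NZCV=0010
1: · ADDCC
2: · MOVLS
3: ✓ CMP  NZCV=1001
4: ✓ SUBGT  r1←0xc2
5: ✓ ADDMI  r2←0x29
6: ✓ ADDMI  r4←0x04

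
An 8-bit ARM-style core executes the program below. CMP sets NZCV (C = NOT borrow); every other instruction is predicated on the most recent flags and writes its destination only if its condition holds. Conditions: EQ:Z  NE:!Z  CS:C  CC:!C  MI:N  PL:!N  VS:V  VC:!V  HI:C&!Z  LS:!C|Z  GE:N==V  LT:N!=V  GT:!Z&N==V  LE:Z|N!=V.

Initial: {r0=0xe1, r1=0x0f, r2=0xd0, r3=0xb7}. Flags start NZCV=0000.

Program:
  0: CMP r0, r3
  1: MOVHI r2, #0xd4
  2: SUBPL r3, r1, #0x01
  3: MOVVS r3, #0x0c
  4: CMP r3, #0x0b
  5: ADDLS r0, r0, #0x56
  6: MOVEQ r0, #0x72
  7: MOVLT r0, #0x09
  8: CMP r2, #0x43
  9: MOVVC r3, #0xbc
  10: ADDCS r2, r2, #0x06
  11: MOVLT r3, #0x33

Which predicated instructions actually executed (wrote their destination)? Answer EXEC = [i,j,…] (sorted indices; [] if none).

EXEC = [1,2,9,10,11]

[0] flags=0010 → (cmp)
[1] flags=0010 HI?T → r2=0xd4
[2] flags=0010 PL?T → r3=0x0e
[3] flags=0010 VS?F → skip
[4] flags=0010 → (cmp)
[5] flags=0010 LS?F → skip
[6] flags=0010 EQ?F → skip
[7] flags=0010 LT?F → skip
[8] flags=1010 → (cmp)
[9] flags=1010 VC?T → r3=0xbc
[10] flags=1010 CS?T → r2=0xda
[11] flags=1010 LT?T → r3=0x33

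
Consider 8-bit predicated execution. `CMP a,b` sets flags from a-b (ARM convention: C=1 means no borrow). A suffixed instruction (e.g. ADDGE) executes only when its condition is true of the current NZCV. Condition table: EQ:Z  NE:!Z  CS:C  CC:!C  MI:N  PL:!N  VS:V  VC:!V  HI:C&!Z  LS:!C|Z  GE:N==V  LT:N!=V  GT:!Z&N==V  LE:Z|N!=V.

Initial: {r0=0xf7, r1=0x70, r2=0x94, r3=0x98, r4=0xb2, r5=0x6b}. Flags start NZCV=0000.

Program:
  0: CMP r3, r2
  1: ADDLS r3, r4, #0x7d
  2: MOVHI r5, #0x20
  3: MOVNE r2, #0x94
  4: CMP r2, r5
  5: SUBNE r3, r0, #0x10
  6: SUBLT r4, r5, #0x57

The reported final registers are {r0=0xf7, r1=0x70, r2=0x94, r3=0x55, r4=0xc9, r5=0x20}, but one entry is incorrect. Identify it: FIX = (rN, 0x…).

FIX = (r3, 0xe7)

[0] flags=0010 → (cmp)
[1] flags=0010 LS?F → skip
[2] flags=0010 HI?T → r5=0x20
[3] flags=0010 NE?T → r2=0x94
[4] flags=0011 → (cmp)
[5] flags=0011 NE?T → r3=0xe7
[6] flags=0011 LT?T → r4=0xc9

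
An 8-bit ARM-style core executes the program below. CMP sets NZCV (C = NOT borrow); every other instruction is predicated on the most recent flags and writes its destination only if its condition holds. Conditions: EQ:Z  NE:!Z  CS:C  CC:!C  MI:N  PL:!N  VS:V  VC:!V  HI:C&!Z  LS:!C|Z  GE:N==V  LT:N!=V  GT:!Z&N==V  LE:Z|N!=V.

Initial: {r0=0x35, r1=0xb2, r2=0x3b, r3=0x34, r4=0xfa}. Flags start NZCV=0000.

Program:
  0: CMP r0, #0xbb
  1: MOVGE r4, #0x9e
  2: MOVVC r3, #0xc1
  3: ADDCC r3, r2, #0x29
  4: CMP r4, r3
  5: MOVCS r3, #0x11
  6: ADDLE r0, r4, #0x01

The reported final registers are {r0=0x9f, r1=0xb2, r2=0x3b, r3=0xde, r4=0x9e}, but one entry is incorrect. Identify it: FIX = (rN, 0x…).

FIX = (r3, 0x11)

0: ✓ CMP  NZCV=0000
1: ✓ MOVGE  r4←0x9e
2: ✓ MOVVC  r3←0xc1
3: ✓ ADDCC  r3←0x64
4: ✓ CMP  NZCV=0011
5: ✓ MOVCS  r3←0x11
6: ✓ ADDLE  r0←0x9f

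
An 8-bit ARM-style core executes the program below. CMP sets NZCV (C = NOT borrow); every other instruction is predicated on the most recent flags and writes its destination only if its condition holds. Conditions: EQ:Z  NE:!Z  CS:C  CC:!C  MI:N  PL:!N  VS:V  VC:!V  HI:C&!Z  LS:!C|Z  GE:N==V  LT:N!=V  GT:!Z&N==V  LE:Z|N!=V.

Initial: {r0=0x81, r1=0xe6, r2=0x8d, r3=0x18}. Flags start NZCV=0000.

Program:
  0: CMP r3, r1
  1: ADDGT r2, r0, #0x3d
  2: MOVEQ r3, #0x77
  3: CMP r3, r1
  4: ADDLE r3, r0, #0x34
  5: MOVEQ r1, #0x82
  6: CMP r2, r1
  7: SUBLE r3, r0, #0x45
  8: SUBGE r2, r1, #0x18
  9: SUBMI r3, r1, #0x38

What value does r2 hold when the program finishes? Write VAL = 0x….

VAL = 0xbe

0: ✓ CMP  NZCV=0000
1: ✓ ADDGT  r2←0xbe
2: · MOVEQ
3: ✓ CMP  NZCV=0000
4: · ADDLE
5: · MOVEQ
6: ✓ CMP  NZCV=1000
7: ✓ SUBLE  r3←0x3c
8: · SUBGE
9: ✓ SUBMI  r3←0xae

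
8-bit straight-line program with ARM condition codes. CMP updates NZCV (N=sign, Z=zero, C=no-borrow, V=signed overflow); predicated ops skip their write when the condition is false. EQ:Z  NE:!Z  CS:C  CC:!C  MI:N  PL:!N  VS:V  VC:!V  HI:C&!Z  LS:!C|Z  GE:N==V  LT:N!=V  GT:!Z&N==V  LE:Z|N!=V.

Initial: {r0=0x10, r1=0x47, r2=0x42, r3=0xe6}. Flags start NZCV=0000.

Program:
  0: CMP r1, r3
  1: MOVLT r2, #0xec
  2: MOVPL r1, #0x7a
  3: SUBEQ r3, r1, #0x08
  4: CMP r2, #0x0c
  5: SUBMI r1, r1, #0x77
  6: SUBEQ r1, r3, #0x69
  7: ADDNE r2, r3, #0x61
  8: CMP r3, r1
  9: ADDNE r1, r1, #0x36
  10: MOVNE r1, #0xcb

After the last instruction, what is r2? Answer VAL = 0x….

VAL = 0x47

[0] flags=0000 → (cmp)
[1] flags=0000 LT?F → skip
[2] flags=0000 PL?T → r1=0x7a
[3] flags=0000 EQ?F → skip
[4] flags=0010 → (cmp)
[5] flags=0010 MI?F → skip
[6] flags=0010 EQ?F → skip
[7] flags=0010 NE?T → r2=0x47
[8] flags=0011 → (cmp)
[9] flags=0011 NE?T → r1=0xb0
[10] flags=0011 NE?T → r1=0xcb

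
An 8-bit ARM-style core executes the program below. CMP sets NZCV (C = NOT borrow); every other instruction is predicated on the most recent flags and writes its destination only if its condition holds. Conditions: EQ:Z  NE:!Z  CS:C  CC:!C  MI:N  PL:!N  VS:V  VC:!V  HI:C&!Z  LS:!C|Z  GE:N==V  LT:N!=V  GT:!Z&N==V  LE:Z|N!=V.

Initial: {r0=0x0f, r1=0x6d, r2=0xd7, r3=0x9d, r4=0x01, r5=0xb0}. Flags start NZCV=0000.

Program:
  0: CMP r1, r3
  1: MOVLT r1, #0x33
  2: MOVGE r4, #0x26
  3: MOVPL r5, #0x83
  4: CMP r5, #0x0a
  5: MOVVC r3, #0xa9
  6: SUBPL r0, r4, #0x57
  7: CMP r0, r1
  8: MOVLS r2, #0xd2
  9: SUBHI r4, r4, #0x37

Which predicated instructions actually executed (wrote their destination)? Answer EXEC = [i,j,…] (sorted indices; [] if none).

0: ✓ CMP  NZCV=1001
1: · MOVLT
2: ✓ MOVGE  r4←0x26
3: · MOVPL
4: ✓ CMP  NZCV=1010
5: ✓ MOVVC  r3←0xa9
6: · SUBPL
7: ✓ CMP  NZCV=1000
8: ✓ MOVLS  r2←0xd2
9: · SUBHI

EXEC = [2,5,8]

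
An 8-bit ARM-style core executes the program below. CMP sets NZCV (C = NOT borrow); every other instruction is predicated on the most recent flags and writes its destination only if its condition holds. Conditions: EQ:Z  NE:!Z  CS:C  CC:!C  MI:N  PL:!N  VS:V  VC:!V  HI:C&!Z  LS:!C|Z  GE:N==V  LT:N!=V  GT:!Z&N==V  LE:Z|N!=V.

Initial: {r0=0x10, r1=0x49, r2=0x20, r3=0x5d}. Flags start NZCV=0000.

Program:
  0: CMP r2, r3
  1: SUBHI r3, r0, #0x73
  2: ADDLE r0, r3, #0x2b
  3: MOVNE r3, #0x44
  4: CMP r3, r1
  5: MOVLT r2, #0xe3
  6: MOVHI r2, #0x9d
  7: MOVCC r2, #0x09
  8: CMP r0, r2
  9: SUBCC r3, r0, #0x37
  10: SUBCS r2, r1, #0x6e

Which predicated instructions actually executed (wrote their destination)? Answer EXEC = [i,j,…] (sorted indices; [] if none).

0: ✓ CMP  NZCV=1000
1: · SUBHI
2: ✓ ADDLE  r0←0x88
3: ✓ MOVNE  r3←0x44
4: ✓ CMP  NZCV=1000
5: ✓ MOVLT  r2←0xe3
6: · MOVHI
7: ✓ MOVCC  r2←0x09
8: ✓ CMP  NZCV=0011
9: · SUBCC
10: ✓ SUBCS  r2←0xdb

EXEC = [2,3,5,7,10]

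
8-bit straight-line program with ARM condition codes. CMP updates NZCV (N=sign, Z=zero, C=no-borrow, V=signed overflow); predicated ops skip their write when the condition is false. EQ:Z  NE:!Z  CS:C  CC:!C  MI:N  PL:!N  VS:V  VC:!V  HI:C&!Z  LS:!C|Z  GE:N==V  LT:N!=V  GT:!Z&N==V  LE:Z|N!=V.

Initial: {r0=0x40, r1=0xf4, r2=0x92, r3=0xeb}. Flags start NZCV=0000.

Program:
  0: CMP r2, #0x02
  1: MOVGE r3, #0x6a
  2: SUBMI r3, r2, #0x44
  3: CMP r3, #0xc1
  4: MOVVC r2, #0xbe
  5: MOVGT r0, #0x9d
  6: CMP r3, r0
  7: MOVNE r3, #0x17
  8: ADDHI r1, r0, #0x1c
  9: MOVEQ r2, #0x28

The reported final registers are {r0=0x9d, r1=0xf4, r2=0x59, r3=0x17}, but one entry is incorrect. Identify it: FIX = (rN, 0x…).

FIX = (r2, 0x92)

[0] flags=1010 → (cmp)
[1] flags=1010 GE?F → skip
[2] flags=1010 MI?T → r3=0x4e
[3] flags=1001 → (cmp)
[4] flags=1001 VC?F → skip
[5] flags=1001 GT?T → r0=0x9d
[6] flags=1001 → (cmp)
[7] flags=1001 NE?T → r3=0x17
[8] flags=1001 HI?F → skip
[9] flags=1001 EQ?F → skip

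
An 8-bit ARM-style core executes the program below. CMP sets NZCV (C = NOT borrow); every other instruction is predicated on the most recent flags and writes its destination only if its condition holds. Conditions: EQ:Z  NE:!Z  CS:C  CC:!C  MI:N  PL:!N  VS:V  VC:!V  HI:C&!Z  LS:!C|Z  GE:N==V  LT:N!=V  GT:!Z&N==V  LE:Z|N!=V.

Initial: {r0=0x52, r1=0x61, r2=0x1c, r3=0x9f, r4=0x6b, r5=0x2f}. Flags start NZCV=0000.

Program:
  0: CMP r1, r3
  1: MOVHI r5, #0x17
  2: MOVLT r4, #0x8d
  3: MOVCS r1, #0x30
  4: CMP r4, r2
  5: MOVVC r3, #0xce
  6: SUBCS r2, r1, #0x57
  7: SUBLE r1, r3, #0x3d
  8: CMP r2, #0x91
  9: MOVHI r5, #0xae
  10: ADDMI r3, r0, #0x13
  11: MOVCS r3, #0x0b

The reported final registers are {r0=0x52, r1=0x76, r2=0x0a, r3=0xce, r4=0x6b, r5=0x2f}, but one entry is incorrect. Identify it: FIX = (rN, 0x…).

0: ✓ CMP  NZCV=1001
1: · MOVHI
2: · MOVLT
3: · MOVCS
4: ✓ CMP  NZCV=0010
5: ✓ MOVVC  r3←0xce
6: ✓ SUBCS  r2←0x0a
7: · SUBLE
8: ✓ CMP  NZCV=0000
9: · MOVHI
10: · ADDMI
11: · MOVCS

FIX = (r1, 0x61)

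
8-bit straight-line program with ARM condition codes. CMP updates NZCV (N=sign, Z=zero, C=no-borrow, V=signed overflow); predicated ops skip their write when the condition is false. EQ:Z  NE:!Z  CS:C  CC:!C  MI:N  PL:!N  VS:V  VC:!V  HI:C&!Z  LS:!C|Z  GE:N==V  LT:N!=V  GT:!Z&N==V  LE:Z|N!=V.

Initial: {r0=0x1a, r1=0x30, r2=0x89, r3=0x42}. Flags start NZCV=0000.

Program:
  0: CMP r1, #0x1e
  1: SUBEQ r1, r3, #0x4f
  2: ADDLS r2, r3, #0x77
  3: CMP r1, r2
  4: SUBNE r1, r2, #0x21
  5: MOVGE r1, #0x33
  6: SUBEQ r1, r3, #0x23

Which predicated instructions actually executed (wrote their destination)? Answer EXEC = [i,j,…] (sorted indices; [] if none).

EXEC = [4,5]

[0] flags=0010 → (cmp)
[1] flags=0010 EQ?F → skip
[2] flags=0010 LS?F → skip
[3] flags=1001 → (cmp)
[4] flags=1001 NE?T → r1=0x68
[5] flags=1001 GE?T → r1=0x33
[6] flags=1001 EQ?F → skip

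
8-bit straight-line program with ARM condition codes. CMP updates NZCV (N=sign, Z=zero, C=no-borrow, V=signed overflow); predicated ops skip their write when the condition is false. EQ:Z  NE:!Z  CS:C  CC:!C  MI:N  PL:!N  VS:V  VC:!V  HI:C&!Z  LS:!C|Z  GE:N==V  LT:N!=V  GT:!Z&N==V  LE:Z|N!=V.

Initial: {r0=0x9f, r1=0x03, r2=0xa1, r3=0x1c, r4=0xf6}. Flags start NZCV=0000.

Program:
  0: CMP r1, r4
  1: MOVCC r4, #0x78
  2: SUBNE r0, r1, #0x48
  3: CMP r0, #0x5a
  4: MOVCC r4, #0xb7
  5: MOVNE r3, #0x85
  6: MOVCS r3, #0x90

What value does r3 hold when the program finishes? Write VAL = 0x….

VAL = 0x90

0: ✓ CMP  NZCV=0000
1: ✓ MOVCC  r4←0x78
2: ✓ SUBNE  r0←0xbb
3: ✓ CMP  NZCV=0011
4: · MOVCC
5: ✓ MOVNE  r3←0x85
6: ✓ MOVCS  r3←0x90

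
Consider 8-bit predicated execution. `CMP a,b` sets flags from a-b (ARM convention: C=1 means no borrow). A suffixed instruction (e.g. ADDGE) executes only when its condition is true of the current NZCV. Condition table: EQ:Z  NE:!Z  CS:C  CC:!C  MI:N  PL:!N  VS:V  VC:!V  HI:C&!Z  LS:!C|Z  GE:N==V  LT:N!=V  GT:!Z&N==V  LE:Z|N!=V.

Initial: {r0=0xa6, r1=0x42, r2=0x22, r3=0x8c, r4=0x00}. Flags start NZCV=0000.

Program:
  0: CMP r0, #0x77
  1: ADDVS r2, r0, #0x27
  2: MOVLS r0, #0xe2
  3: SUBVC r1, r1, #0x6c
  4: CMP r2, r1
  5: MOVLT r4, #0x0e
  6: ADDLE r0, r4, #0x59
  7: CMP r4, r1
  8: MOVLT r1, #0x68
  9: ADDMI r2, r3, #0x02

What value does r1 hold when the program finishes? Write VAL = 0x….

0: ✓ CMP  NZCV=0011
1: ✓ ADDVS  r2←0xcd
2: · MOVLS
3: · SUBVC
4: ✓ CMP  NZCV=1010
5: ✓ MOVLT  r4←0x0e
6: ✓ ADDLE  r0←0x67
7: ✓ CMP  NZCV=1000
8: ✓ MOVLT  r1←0x68
9: ✓ ADDMI  r2←0x8e

VAL = 0x68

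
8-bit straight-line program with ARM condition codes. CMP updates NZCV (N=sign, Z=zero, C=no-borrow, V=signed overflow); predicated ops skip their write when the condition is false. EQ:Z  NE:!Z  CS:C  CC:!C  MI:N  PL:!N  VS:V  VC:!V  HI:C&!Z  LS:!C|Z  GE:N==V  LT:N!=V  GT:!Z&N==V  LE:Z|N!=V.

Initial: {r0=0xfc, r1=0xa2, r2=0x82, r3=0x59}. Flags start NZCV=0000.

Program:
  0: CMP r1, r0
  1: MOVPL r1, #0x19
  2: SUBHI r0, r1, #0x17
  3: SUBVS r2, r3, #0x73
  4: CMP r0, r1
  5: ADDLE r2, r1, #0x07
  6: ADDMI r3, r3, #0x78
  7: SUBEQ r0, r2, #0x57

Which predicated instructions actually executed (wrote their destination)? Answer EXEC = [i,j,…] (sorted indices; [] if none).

EXEC = []

0: ✓ CMP  NZCV=1000
1: · MOVPL
2: · SUBHI
3: · SUBVS
4: ✓ CMP  NZCV=0010
5: · ADDLE
6: · ADDMI
7: · SUBEQ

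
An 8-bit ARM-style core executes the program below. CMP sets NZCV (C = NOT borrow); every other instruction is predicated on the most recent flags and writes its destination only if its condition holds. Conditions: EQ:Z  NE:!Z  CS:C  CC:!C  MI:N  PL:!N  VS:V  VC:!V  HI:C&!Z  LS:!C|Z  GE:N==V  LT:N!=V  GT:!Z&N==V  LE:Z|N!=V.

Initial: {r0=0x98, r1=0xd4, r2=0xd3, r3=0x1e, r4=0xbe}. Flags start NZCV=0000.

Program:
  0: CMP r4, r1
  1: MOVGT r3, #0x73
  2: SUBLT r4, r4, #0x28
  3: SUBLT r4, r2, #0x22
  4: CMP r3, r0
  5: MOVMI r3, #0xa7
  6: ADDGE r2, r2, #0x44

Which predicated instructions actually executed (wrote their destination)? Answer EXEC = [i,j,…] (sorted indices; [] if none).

EXEC = [2,3,5,6]

[0] flags=1000 → (cmp)
[1] flags=1000 GT?F → skip
[2] flags=1000 LT?T → r4=0x96
[3] flags=1000 LT?T → r4=0xb1
[4] flags=1001 → (cmp)
[5] flags=1001 MI?T → r3=0xa7
[6] flags=1001 GE?T → r2=0x17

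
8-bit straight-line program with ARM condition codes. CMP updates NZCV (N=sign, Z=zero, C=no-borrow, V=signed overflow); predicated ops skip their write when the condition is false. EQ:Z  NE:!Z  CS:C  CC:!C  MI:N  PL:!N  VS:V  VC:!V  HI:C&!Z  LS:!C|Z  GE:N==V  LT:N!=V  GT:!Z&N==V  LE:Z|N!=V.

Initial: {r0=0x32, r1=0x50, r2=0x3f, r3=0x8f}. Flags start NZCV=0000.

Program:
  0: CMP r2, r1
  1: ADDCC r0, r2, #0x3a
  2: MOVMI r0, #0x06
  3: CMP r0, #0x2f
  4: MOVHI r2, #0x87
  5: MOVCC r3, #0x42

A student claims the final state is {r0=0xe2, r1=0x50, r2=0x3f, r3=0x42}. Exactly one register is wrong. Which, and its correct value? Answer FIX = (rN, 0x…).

0: ✓ CMP  NZCV=1000
1: ✓ ADDCC  r0←0x79
2: ✓ MOVMI  r0←0x06
3: ✓ CMP  NZCV=1000
4: · MOVHI
5: ✓ MOVCC  r3←0x42

FIX = (r0, 0x06)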